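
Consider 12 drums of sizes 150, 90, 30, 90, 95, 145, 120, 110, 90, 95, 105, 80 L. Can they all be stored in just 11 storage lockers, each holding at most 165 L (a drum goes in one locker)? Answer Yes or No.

Yes

A valid assignment using 11 storage lockers:
  locker 1: 150 = 150
  locker 2: 145 = 145
  locker 3: 120 + 30 = 150
  locker 4: 110 = 110
  locker 5: 105 = 105
  locker 6: 95 = 95
  locker 7: 95 = 95
  locker 8: 90 = 90
  locker 9: 90 = 90
  locker 10: 90 = 90
  locker 11: 80 = 80
Every load is within 165 L, so 11 storage lockers suffice.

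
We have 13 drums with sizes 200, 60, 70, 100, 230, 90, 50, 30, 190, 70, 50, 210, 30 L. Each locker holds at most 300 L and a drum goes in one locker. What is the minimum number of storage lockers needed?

Total = 230 + 210 + 200 + 190 + 100 + 90 + 70 + 70 + 60 + 50 + 50 + 30 + 30 = 1380 L.
Lower bound: ⌈1380/300⌉ = 5 storage lockers.
A packing using 5 storage lockers:
  locker 1: 230 + 70 = 300
  locker 2: 210 + 90 = 300
  locker 3: 200 + 100 = 300
  locker 4: 190 + 70 + 30 = 290
  locker 5: 60 + 50 + 50 + 30 = 190
This matches the lower bound, so 5 is optimal.

5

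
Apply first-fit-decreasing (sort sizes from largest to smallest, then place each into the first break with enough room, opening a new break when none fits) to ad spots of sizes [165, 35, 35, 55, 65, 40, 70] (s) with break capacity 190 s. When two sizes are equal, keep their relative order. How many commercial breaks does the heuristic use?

Sorted descending: 165, 70, 65, 55, 40, 35, 35.
  165 → break 1 (new)  [load 165/190]
  70 → break 2 (new)  [load 70/190]
  65 → break 2  [load 135/190]
  55 → break 2  [load 190/190]
  40 → break 3 (new)  [load 40/190]
  35 → break 3  [load 75/190]
  35 → break 3  [load 110/190]
3 commercial breaks opened.

3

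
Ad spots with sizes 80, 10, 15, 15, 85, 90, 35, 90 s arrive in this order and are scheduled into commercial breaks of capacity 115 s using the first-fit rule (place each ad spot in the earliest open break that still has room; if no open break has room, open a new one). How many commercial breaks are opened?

  80 → break 1 (new)  [load 80/115]
  10 → break 1  [load 90/115]
  15 → break 1  [load 105/115]
  15 → break 2 (new)  [load 15/115]
  85 → break 2  [load 100/115]
  90 → break 3 (new)  [load 90/115]
  35 → break 4 (new)  [load 35/115]
  90 → break 5 (new)  [load 90/115]
5 commercial breaks opened.

5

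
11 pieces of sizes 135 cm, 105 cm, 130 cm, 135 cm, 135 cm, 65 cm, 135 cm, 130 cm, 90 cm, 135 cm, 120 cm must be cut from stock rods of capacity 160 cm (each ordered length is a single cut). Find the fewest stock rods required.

Total = 135 + 135 + 135 + 135 + 135 + 130 + 130 + 120 + 105 + 90 + 65 = 1315 cm.
Lower bound: ⌈1315/160⌉ = 9 stock rods.
Also, 10 pieces each exceed 80 cm, and no two of those can share a stock rod, so at least 10 stock rods are needed.
A packing using 10 stock rods:
  stock rod 1: 135 = 135
  stock rod 2: 135 = 135
  stock rod 3: 135 = 135
  stock rod 4: 135 = 135
  stock rod 5: 135 = 135
  stock rod 6: 130 = 130
  stock rod 7: 130 = 130
  stock rod 8: 120 = 120
  stock rod 9: 105 = 105
  stock rod 10: 90 + 65 = 155
This matches the lower bound, so 10 is optimal.

10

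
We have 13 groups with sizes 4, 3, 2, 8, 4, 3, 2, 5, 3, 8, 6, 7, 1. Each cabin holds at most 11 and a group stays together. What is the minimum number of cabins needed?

Total = 8 + 8 + 7 + 6 + 5 + 4 + 4 + 3 + 3 + 3 + 2 + 2 + 1 = 56.
Lower bound: ⌈56/11⌉ = 6 cabins.
A packing using 6 cabins:
  cabin 1: 8 + 3 = 11
  cabin 2: 8 + 3 = 11
  cabin 3: 7 + 4 = 11
  cabin 4: 6 + 5 = 11
  cabin 5: 4 + 3 + 2 + 2 = 11
  cabin 6: 1 = 1
This matches the lower bound, so 6 is optimal.

6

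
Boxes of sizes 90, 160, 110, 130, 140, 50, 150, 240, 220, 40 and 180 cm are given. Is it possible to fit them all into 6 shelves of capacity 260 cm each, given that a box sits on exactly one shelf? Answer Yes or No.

Total = 1510 cm; ⌈1510/260⌉ = 6.
The bound of 6 does not rule out 6, but exhaustive search shows no assignment into 6 shelves of capacity 260 cm exists — the minimum is 7.

No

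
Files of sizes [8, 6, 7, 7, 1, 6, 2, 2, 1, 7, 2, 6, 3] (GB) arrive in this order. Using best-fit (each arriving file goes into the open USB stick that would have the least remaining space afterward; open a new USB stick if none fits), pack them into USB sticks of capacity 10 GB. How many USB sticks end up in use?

  8 → USB stick 1 (new)  [load 8/10]
  6 → USB stick 2 (new)  [load 6/10]
  7 → USB stick 3 (new)  [load 7/10]
  7 → USB stick 4 (new)  [load 7/10]
  1 → USB stick 1  [load 9/10]
  6 → USB stick 5 (new)  [load 6/10]
  2 → USB stick 3  [load 9/10]
  2 → USB stick 4  [load 9/10]
  1 → USB stick 1  [load 10/10]
  7 → USB stick 6 (new)  [load 7/10]
  2 → USB stick 6  [load 9/10]
  6 → USB stick 7 (new)  [load 6/10]
  3 → USB stick 2  [load 9/10]
7 USB sticks opened.

7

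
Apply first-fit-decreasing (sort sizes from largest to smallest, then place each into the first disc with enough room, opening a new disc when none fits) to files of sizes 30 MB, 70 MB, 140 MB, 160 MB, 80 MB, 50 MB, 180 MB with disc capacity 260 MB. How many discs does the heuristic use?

3

Sorted descending: 180, 160, 140, 80, 70, 50, 30.
  180 → disc 1 (new)  [load 180/260]
  160 → disc 2 (new)  [load 160/260]
  140 → disc 3 (new)  [load 140/260]
  80 → disc 1  [load 260/260]
  70 → disc 2  [load 230/260]
  50 → disc 3  [load 190/260]
  30 → disc 2  [load 260/260]
3 discs opened.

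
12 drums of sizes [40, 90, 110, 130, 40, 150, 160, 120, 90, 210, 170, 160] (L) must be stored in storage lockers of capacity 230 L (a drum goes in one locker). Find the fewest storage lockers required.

Total = 210 + 170 + 160 + 160 + 150 + 130 + 120 + 110 + 90 + 90 + 40 + 40 = 1470 L.
Lower bound: ⌈1470/230⌉ = 7 storage lockers.
A packing using 8 storage lockers:
  locker 1: 210 = 210
  locker 2: 170 + 40 = 210
  locker 3: 160 + 40 = 200
  locker 4: 160 = 160
  locker 5: 150 = 150
  locker 6: 130 + 90 = 220
  locker 7: 120 + 110 = 230
  locker 8: 90 = 90
No arrangement into 7 storage lockers stays within capacity, so 8 is optimal.

8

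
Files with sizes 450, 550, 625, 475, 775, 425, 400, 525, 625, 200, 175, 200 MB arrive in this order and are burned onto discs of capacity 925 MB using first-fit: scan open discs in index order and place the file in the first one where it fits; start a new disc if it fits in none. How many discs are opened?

7

  450 → disc 1 (new)  [load 450/925]
  550 → disc 2 (new)  [load 550/925]
  625 → disc 3 (new)  [load 625/925]
  475 → disc 1  [load 925/925]
  775 → disc 4 (new)  [load 775/925]
  425 → disc 5 (new)  [load 425/925]
  400 → disc 5  [load 825/925]
  525 → disc 6 (new)  [load 525/925]
  625 → disc 7 (new)  [load 625/925]
  200 → disc 2  [load 750/925]
  175 → disc 2  [load 925/925]
  200 → disc 3  [load 825/925]
7 discs opened.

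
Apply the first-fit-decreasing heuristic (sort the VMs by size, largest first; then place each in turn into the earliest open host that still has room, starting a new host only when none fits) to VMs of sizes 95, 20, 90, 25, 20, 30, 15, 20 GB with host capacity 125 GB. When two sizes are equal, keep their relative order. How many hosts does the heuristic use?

Sorted descending: 95, 90, 30, 25, 20, 20, 20, 15.
  95 → host 1 (new)  [load 95/125]
  90 → host 2 (new)  [load 90/125]
  30 → host 1  [load 125/125]
  25 → host 2  [load 115/125]
  20 → host 3 (new)  [load 20/125]
  20 → host 3  [load 40/125]
  20 → host 3  [load 60/125]
  15 → host 3  [load 75/125]
3 hosts opened.

3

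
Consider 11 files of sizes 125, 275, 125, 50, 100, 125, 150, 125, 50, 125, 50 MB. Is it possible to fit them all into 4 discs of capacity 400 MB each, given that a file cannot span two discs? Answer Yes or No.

A valid assignment using 4 discs:
  disc 1: 275 + 125 = 400
  disc 2: 150 + 125 + 125 = 400
  disc 3: 125 + 125 + 100 + 50 = 400
  disc 4: 50 + 50 = 100
Every load is within 400 MB, so 4 discs suffice.

Yes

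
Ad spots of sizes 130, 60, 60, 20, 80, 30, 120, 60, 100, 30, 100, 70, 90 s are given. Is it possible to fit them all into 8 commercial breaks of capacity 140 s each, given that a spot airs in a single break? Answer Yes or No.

Yes

A valid assignment using 8 commercial breaks:
  break 1: 130 = 130
  break 2: 120 + 20 = 140
  break 3: 100 + 30 = 130
  break 4: 100 + 30 = 130
  break 5: 90 = 90
  break 6: 80 + 60 = 140
  break 7: 70 + 60 = 130
  break 8: 60 = 60
Every load is within 140 s, so 8 commercial breaks suffice.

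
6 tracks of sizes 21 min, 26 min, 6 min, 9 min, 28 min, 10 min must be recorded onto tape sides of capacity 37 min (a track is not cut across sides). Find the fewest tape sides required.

3

Total = 28 + 26 + 21 + 10 + 9 + 6 = 100 min.
Lower bound: ⌈100/37⌉ = 3 tape sides.
A packing using 3 tape sides:
  side 1: 28 + 9 = 37
  side 2: 26 + 10 = 36
  side 3: 21 + 6 = 27
This matches the lower bound, so 3 is optimal.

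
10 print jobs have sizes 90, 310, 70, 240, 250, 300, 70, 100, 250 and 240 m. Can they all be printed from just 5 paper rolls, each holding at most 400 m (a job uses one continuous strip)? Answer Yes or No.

No

Total = 1920 m; ⌈1920/400⌉ = 5.
6 print jobs each exceed half the capacity and cannot share a roll, forcing at least 6 paper rolls.
At least 6 paper rolls are required, but only 5 are allowed.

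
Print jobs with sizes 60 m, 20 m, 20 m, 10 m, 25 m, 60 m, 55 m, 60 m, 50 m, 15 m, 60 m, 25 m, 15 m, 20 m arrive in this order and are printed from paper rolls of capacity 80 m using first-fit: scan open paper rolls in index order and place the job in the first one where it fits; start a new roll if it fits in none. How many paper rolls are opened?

  60 → roll 1 (new)  [load 60/80]
  20 → roll 1  [load 80/80]
  20 → roll 2 (new)  [load 20/80]
  10 → roll 2  [load 30/80]
  25 → roll 2  [load 55/80]
  60 → roll 3 (new)  [load 60/80]
  55 → roll 4 (new)  [load 55/80]
  60 → roll 5 (new)  [load 60/80]
  50 → roll 6 (new)  [load 50/80]
  15 → roll 2  [load 70/80]
  60 → roll 7 (new)  [load 60/80]
  25 → roll 4  [load 80/80]
  15 → roll 3  [load 75/80]
  20 → roll 5  [load 80/80]
7 paper rolls opened.

7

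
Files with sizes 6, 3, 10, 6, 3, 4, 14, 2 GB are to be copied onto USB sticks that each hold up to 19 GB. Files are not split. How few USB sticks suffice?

Total = 14 + 10 + 6 + 6 + 4 + 3 + 3 + 2 = 48 GB.
Lower bound: ⌈48/19⌉ = 3 USB sticks.
A packing using 3 USB sticks:
  USB stick 1: 14 + 4 = 18
  USB stick 2: 10 + 6 + 3 = 19
  USB stick 3: 6 + 3 + 2 = 11
This matches the lower bound, so 3 is optimal.

3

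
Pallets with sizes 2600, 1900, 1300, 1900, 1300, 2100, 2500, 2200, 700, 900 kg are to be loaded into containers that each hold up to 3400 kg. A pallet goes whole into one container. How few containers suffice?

6

Total = 2600 + 2500 + 2200 + 2100 + 1900 + 1900 + 1300 + 1300 + 900 + 700 = 17400 kg.
Lower bound: ⌈17400/3400⌉ = 6 containers.
A packing using 6 containers:
  container 1: 2600 + 700 = 3300
  container 2: 2500 + 900 = 3400
  container 3: 2200 = 2200
  container 4: 2100 + 1300 = 3400
  container 5: 1900 + 1300 = 3200
  container 6: 1900 = 1900
This matches the lower bound, so 6 is optimal.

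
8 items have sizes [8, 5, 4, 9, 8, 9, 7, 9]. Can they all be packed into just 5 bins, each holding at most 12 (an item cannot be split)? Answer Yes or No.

Total = 59; ⌈59/12⌉ = 5.
6 items each exceed half the capacity and cannot share a bin, forcing at least 6 bins.
At least 6 bins are required, but only 5 are allowed.

No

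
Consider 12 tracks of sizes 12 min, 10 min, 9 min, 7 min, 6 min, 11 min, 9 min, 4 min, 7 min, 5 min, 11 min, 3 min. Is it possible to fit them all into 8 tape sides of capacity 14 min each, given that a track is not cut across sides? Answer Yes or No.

A valid assignment using 8 tape sides:
  side 1: 12 = 12
  side 2: 11 + 3 = 14
  side 3: 11 = 11
  side 4: 10 + 4 = 14
  side 5: 9 + 5 = 14
  side 6: 9 = 9
  side 7: 7 + 7 = 14
  side 8: 6 = 6
Every load is within 14 min, so 8 tape sides suffice.

Yes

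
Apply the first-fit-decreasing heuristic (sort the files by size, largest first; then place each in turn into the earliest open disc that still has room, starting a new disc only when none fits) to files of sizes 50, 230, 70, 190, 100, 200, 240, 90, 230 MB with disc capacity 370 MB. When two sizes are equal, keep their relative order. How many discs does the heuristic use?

Sorted descending: 240, 230, 230, 200, 190, 100, 90, 70, 50.
  240 → disc 1 (new)  [load 240/370]
  230 → disc 2 (new)  [load 230/370]
  230 → disc 3 (new)  [load 230/370]
  200 → disc 4 (new)  [load 200/370]
  190 → disc 5 (new)  [load 190/370]
  100 → disc 1  [load 340/370]
  90 → disc 2  [load 320/370]
  70 → disc 3  [load 300/370]
  50 → disc 2  [load 370/370]
5 discs opened.

5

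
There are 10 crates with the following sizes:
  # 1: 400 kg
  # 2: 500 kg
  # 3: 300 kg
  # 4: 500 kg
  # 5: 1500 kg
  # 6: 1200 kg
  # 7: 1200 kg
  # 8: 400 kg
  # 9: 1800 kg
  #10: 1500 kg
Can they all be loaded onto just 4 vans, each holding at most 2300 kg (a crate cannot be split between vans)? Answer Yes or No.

Total = 9300 kg; ⌈9300/2300⌉ = 5.
At least 5 vans are required, but only 4 are allowed.

No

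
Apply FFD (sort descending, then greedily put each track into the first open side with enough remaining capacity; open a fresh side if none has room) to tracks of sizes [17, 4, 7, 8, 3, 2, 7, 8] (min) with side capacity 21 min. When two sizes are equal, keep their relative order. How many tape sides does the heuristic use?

3

Sorted descending: 17, 8, 8, 7, 7, 4, 3, 2.
  17 → side 1 (new)  [load 17/21]
  8 → side 2 (new)  [load 8/21]
  8 → side 2  [load 16/21]
  7 → side 3 (new)  [load 7/21]
  7 → side 3  [load 14/21]
  4 → side 1  [load 21/21]
  3 → side 2  [load 19/21]
  2 → side 2  [load 21/21]
3 tape sides opened.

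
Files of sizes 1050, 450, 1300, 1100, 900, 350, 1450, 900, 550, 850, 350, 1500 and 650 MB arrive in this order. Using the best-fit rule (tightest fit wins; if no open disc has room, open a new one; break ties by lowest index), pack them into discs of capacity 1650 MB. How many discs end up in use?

  1050 → disc 1 (new)  [load 1050/1650]
  450 → disc 1  [load 1500/1650]
  1300 → disc 2 (new)  [load 1300/1650]
  1100 → disc 3 (new)  [load 1100/1650]
  900 → disc 4 (new)  [load 900/1650]
  350 → disc 2  [load 1650/1650]
  1450 → disc 5 (new)  [load 1450/1650]
  900 → disc 6 (new)  [load 900/1650]
  550 → disc 3  [load 1650/1650]
  850 → disc 7 (new)  [load 850/1650]
  350 → disc 4  [load 1250/1650]
  1500 → disc 8 (new)  [load 1500/1650]
  650 → disc 6  [load 1550/1650]
8 discs opened.

8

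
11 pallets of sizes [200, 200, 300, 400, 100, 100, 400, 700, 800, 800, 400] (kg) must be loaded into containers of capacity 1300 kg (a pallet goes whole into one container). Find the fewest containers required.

Total = 800 + 800 + 700 + 400 + 400 + 400 + 300 + 200 + 200 + 100 + 100 = 4400 kg.
Lower bound: ⌈4400/1300⌉ = 4 containers.
A packing using 4 containers:
  container 1: 800 + 400 + 100 = 1300
  container 2: 800 + 400 + 100 = 1300
  container 3: 700 + 400 + 200 = 1300
  container 4: 300 + 200 = 500
This matches the lower bound, so 4 is optimal.

4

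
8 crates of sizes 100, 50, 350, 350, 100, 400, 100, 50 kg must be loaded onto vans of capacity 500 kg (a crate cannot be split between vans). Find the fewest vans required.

Total = 400 + 350 + 350 + 100 + 100 + 100 + 50 + 50 = 1500 kg.
Lower bound: ⌈1500/500⌉ = 3 vans.
A packing using 3 vans:
  van 1: 400 + 100 = 500
  van 2: 350 + 100 + 50 = 500
  van 3: 350 + 100 + 50 = 500
This matches the lower bound, so 3 is optimal.

3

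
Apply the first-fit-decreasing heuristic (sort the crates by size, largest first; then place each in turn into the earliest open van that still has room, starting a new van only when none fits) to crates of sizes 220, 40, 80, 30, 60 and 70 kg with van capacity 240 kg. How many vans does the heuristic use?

Sorted descending: 220, 80, 70, 60, 40, 30.
  220 → van 1 (new)  [load 220/240]
  80 → van 2 (new)  [load 80/240]
  70 → van 2  [load 150/240]
  60 → van 2  [load 210/240]
  40 → van 3 (new)  [load 40/240]
  30 → van 2  [load 240/240]
3 vans opened.

3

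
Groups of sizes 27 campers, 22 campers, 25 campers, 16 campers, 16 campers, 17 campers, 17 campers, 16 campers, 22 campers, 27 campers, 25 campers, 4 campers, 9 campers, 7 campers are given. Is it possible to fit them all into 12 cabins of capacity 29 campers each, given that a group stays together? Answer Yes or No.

A valid assignment using 11 cabins:
  cabin 1: 27 = 27
  cabin 2: 27 = 27
  cabin 3: 25 + 4 = 29
  cabin 4: 25 = 25
  cabin 5: 22 + 7 = 29
  cabin 6: 22 = 22
  cabin 7: 17 + 9 = 26
  cabin 8: 17 = 17
  cabin 9: 16 = 16
  cabin 10: 16 = 16
  cabin 11: 16 = 16
That uses only 11 ≤ 12, so 12 cabins are enough.

Yes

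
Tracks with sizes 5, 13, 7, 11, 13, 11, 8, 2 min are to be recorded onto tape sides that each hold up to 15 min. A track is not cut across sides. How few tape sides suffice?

Total = 13 + 13 + 11 + 11 + 8 + 7 + 5 + 2 = 70 min.
Lower bound: ⌈70/15⌉ = 5 tape sides.
A packing using 6 tape sides:
  side 1: 13 + 2 = 15
  side 2: 13 = 13
  side 3: 11 = 11
  side 4: 11 = 11
  side 5: 8 + 7 = 15
  side 6: 5 = 5
No arrangement into 5 tape sides stays within capacity, so 6 is optimal.

6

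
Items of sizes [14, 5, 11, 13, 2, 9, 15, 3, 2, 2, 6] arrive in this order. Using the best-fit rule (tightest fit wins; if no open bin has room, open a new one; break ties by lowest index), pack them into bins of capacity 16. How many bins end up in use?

  14 → bin 1 (new)  [load 14/16]
  5 → bin 2 (new)  [load 5/16]
  11 → bin 2  [load 16/16]
  13 → bin 3 (new)  [load 13/16]
  2 → bin 1  [load 16/16]
  9 → bin 4 (new)  [load 9/16]
  15 → bin 5 (new)  [load 15/16]
  3 → bin 3  [load 16/16]
  2 → bin 4  [load 11/16]
  2 → bin 4  [load 13/16]
  6 → bin 6 (new)  [load 6/16]
6 bins opened.

6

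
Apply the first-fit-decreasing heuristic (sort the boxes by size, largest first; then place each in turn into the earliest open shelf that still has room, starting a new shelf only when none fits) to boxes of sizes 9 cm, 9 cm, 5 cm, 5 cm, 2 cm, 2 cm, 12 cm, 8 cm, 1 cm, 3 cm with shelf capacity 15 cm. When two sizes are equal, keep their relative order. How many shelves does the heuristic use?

Sorted descending: 12, 9, 9, 8, 5, 5, 3, 2, 2, 1.
  12 → shelf 1 (new)  [load 12/15]
  9 → shelf 2 (new)  [load 9/15]
  9 → shelf 3 (new)  [load 9/15]
  8 → shelf 4 (new)  [load 8/15]
  5 → shelf 2  [load 14/15]
  5 → shelf 3  [load 14/15]
  3 → shelf 1  [load 15/15]
  2 → shelf 4  [load 10/15]
  2 → shelf 4  [load 12/15]
  1 → shelf 2  [load 15/15]
4 shelves opened.

4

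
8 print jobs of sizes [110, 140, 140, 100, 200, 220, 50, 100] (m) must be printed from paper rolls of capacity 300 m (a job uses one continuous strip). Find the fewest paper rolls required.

Total = 220 + 200 + 140 + 140 + 110 + 100 + 100 + 50 = 1060 m.
Lower bound: ⌈1060/300⌉ = 4 paper rolls.
A packing using 4 paper rolls:
  roll 1: 220 + 50 = 270
  roll 2: 200 + 100 = 300
  roll 3: 140 + 140 = 280
  roll 4: 110 + 100 = 210
This matches the lower bound, so 4 is optimal.

4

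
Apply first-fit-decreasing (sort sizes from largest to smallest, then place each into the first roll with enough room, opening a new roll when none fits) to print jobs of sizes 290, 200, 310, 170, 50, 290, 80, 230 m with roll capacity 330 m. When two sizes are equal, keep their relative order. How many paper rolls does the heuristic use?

6

Sorted descending: 310, 290, 290, 230, 200, 170, 80, 50.
  310 → roll 1 (new)  [load 310/330]
  290 → roll 2 (new)  [load 290/330]
  290 → roll 3 (new)  [load 290/330]
  230 → roll 4 (new)  [load 230/330]
  200 → roll 5 (new)  [load 200/330]
  170 → roll 6 (new)  [load 170/330]
  80 → roll 4  [load 310/330]
  50 → roll 5  [load 250/330]
6 paper rolls opened.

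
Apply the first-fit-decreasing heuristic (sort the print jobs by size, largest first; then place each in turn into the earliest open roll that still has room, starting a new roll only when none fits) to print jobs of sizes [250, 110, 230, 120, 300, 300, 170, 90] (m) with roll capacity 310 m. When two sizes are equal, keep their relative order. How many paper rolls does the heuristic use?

Sorted descending: 300, 300, 250, 230, 170, 120, 110, 90.
  300 → roll 1 (new)  [load 300/310]
  300 → roll 2 (new)  [load 300/310]
  250 → roll 3 (new)  [load 250/310]
  230 → roll 4 (new)  [load 230/310]
  170 → roll 5 (new)  [load 170/310]
  120 → roll 5  [load 290/310]
  110 → roll 6 (new)  [load 110/310]
  90 → roll 6  [load 200/310]
6 paper rolls opened.

6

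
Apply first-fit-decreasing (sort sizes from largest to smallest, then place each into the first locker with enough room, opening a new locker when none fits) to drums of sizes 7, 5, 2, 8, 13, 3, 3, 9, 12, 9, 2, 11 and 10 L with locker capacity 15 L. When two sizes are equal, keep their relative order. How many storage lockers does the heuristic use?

Sorted descending: 13, 12, 11, 10, 9, 9, 8, 7, 5, 3, 3, 2, 2.
  13 → locker 1 (new)  [load 13/15]
  12 → locker 2 (new)  [load 12/15]
  11 → locker 3 (new)  [load 11/15]
  10 → locker 4 (new)  [load 10/15]
  9 → locker 5 (new)  [load 9/15]
  9 → locker 6 (new)  [load 9/15]
  8 → locker 7 (new)  [load 8/15]
  7 → locker 7  [load 15/15]
  5 → locker 4  [load 15/15]
  3 → locker 2  [load 15/15]
  3 → locker 3  [load 14/15]
  2 → locker 1  [load 15/15]
  2 → locker 5  [load 11/15]
7 storage lockers opened.

7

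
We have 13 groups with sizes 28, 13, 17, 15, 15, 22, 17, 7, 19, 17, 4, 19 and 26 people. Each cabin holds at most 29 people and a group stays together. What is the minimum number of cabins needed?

10

Total = 28 + 26 + 22 + 19 + 19 + 17 + 17 + 17 + 15 + 15 + 13 + 7 + 4 = 219 people.
Lower bound: ⌈219/29⌉ = 8 cabins.
Also, 10 groups each exceed 29/2 people, and no two of those can share a cabin, so at least 10 cabins are needed.
A packing using 10 cabins:
  cabin 1: 28 = 28
  cabin 2: 26 = 26
  cabin 3: 22 + 7 = 29
  cabin 4: 19 + 4 = 23
  cabin 5: 19 = 19
  cabin 6: 17 = 17
  cabin 7: 17 = 17
  cabin 8: 17 = 17
  cabin 9: 15 + 13 = 28
  cabin 10: 15 = 15
This matches the lower bound, so 10 is optimal.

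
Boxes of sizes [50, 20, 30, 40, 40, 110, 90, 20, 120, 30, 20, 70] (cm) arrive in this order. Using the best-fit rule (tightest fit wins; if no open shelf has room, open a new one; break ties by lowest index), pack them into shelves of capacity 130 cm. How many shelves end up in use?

6

  50 → shelf 1 (new)  [load 50/130]
  20 → shelf 1  [load 70/130]
  30 → shelf 1  [load 100/130]
  40 → shelf 2 (new)  [load 40/130]
  40 → shelf 2  [load 80/130]
  110 → shelf 3 (new)  [load 110/130]
  90 → shelf 4 (new)  [load 90/130]
  20 → shelf 3  [load 130/130]
  120 → shelf 5 (new)  [load 120/130]
  30 → shelf 1  [load 130/130]
  20 → shelf 4  [load 110/130]
  70 → shelf 6 (new)  [load 70/130]
6 shelves opened.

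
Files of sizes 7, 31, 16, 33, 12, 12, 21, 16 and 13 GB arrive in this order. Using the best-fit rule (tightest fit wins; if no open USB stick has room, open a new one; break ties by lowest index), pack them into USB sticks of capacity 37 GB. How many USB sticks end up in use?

5

  7 → USB stick 1 (new)  [load 7/37]
  31 → USB stick 2 (new)  [load 31/37]
  16 → USB stick 1  [load 23/37]
  33 → USB stick 3 (new)  [load 33/37]
  12 → USB stick 1  [load 35/37]
  12 → USB stick 4 (new)  [load 12/37]
  21 → USB stick 4  [load 33/37]
  16 → USB stick 5 (new)  [load 16/37]
  13 → USB stick 5  [load 29/37]
5 USB sticks opened.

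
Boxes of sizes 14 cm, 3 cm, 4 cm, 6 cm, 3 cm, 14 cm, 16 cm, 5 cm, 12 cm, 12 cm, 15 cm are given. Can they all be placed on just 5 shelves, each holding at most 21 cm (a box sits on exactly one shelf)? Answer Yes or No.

Total = 104 cm; ⌈104/21⌉ = 5.
6 boxes each exceed half the capacity and cannot share a shelf, forcing at least 6 shelves.
At least 6 shelves are required, but only 5 are allowed.

No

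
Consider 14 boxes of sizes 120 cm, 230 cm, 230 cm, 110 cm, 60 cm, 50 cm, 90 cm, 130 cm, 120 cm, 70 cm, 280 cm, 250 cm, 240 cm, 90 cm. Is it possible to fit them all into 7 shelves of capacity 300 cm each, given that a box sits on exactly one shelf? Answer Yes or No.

No

Total = 2070 cm; ⌈2070/300⌉ = 7.
The bound of 7 does not rule out 7, but exhaustive search shows no assignment into 7 shelves of capacity 300 cm exists — the minimum is 8.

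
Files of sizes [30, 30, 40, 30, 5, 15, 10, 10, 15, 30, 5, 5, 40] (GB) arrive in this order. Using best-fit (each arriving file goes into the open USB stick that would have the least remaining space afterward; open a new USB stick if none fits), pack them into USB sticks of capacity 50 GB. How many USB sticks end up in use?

6

  30 → USB stick 1 (new)  [load 30/50]
  30 → USB stick 2 (new)  [load 30/50]
  40 → USB stick 3 (new)  [load 40/50]
  30 → USB stick 4 (new)  [load 30/50]
  5 → USB stick 3  [load 45/50]
  15 → USB stick 1  [load 45/50]
  10 → USB stick 2  [load 40/50]
  10 → USB stick 2  [load 50/50]
  15 → USB stick 4  [load 45/50]
  30 → USB stick 5 (new)  [load 30/50]
  5 → USB stick 1  [load 50/50]
  5 → USB stick 3  [load 50/50]
  40 → USB stick 6 (new)  [load 40/50]
6 USB sticks opened.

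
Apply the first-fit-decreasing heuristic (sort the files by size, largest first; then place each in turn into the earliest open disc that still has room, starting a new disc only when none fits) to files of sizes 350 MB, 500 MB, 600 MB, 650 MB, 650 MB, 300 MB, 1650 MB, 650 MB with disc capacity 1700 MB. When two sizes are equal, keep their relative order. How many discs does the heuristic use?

4

Sorted descending: 1650, 650, 650, 650, 600, 500, 350, 300.
  1650 → disc 1 (new)  [load 1650/1700]
  650 → disc 2 (new)  [load 650/1700]
  650 → disc 2  [load 1300/1700]
  650 → disc 3 (new)  [load 650/1700]
  600 → disc 3  [load 1250/1700]
  500 → disc 4 (new)  [load 500/1700]
  350 → disc 2  [load 1650/1700]
  300 → disc 3  [load 1550/1700]
4 discs opened.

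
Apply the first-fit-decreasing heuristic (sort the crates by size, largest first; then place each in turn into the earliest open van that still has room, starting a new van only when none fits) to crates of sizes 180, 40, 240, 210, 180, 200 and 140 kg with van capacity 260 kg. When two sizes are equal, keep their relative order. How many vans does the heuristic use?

6

Sorted descending: 240, 210, 200, 180, 180, 140, 40.
  240 → van 1 (new)  [load 240/260]
  210 → van 2 (new)  [load 210/260]
  200 → van 3 (new)  [load 200/260]
  180 → van 4 (new)  [load 180/260]
  180 → van 5 (new)  [load 180/260]
  140 → van 6 (new)  [load 140/260]
  40 → van 2  [load 250/260]
6 vans opened.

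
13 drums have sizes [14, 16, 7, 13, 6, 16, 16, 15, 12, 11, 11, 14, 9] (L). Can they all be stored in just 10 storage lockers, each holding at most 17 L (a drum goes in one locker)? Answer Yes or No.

Total = 160 L; ⌈160/17⌉ = 10.
11 drums each exceed half the capacity and cannot share a locker, forcing at least 11 storage lockers.
At least 11 storage lockers are required, but only 10 are allowed.

No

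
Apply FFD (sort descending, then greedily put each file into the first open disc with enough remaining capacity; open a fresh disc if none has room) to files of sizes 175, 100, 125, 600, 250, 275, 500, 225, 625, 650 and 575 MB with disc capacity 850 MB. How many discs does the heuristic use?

5

Sorted descending: 650, 625, 600, 575, 500, 275, 250, 225, 175, 125, 100.
  650 → disc 1 (new)  [load 650/850]
  625 → disc 2 (new)  [load 625/850]
  600 → disc 3 (new)  [load 600/850]
  575 → disc 4 (new)  [load 575/850]
  500 → disc 5 (new)  [load 500/850]
  275 → disc 4  [load 850/850]
  250 → disc 3  [load 850/850]
  225 → disc 2  [load 850/850]
  175 → disc 1  [load 825/850]
  125 → disc 5  [load 625/850]
  100 → disc 5  [load 725/850]
5 discs opened.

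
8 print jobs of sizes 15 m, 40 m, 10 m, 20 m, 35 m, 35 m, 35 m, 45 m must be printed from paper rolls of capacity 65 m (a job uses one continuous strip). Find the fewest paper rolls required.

5

Total = 45 + 40 + 35 + 35 + 35 + 20 + 15 + 10 = 235 m.
Lower bound: ⌈235/65⌉ = 4 paper rolls.
Also, 5 print jobs each exceed 65/2 m, and no two of those can share a roll, so at least 5 paper rolls are needed.
A packing using 5 paper rolls:
  roll 1: 45 + 20 = 65
  roll 2: 40 + 15 + 10 = 65
  roll 3: 35 = 35
  roll 4: 35 = 35
  roll 5: 35 = 35
This matches the lower bound, so 5 is optimal.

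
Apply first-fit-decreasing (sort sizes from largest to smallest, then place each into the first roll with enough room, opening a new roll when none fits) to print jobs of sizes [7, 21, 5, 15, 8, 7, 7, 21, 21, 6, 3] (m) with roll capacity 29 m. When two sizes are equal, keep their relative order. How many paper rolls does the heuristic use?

Sorted descending: 21, 21, 21, 15, 8, 7, 7, 7, 6, 5, 3.
  21 → roll 1 (new)  [load 21/29]
  21 → roll 2 (new)  [load 21/29]
  21 → roll 3 (new)  [load 21/29]
  15 → roll 4 (new)  [load 15/29]
  8 → roll 1  [load 29/29]
  7 → roll 2  [load 28/29]
  7 → roll 3  [load 28/29]
  7 → roll 4  [load 22/29]
  6 → roll 4  [load 28/29]
  5 → roll 5 (new)  [load 5/29]
  3 → roll 5  [load 8/29]
5 paper rolls opened.

5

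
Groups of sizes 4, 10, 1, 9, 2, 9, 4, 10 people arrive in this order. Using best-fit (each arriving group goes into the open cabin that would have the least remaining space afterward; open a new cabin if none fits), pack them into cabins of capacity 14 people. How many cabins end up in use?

4

  4 → cabin 1 (new)  [load 4/14]
  10 → cabin 1  [load 14/14]
  1 → cabin 2 (new)  [load 1/14]
  9 → cabin 2  [load 10/14]
  2 → cabin 2  [load 12/14]
  9 → cabin 3 (new)  [load 9/14]
  4 → cabin 3  [load 13/14]
  10 → cabin 4 (new)  [load 10/14]
4 cabins opened.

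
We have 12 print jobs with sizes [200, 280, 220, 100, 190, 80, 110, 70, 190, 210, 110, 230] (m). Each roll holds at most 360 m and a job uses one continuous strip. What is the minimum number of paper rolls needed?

Total = 280 + 230 + 220 + 210 + 200 + 190 + 190 + 110 + 110 + 100 + 80 + 70 = 1990 m.
Lower bound: ⌈1990/360⌉ = 6 paper rolls.
Also, 7 print jobs each exceed 180 m, and no two of those can share a roll, so at least 7 paper rolls are needed.
A packing using 7 paper rolls:
  roll 1: 280 + 80 = 360
  roll 2: 230 + 110 = 340
  roll 3: 220 + 110 = 330
  roll 4: 210 + 100 = 310
  roll 5: 200 + 70 = 270
  roll 6: 190 = 190
  roll 7: 190 = 190
This matches the lower bound, so 7 is optimal.

7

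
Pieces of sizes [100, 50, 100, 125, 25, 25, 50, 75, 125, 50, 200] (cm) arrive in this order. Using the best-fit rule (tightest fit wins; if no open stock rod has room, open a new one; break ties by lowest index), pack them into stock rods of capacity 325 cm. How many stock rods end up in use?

  100 → stock rod 1 (new)  [load 100/325]
  50 → stock rod 1  [load 150/325]
  100 → stock rod 1  [load 250/325]
  125 → stock rod 2 (new)  [load 125/325]
  25 → stock rod 1  [load 275/325]
  25 → stock rod 1  [load 300/325]
  50 → stock rod 2  [load 175/325]
  75 → stock rod 2  [load 250/325]
  125 → stock rod 3 (new)  [load 125/325]
  50 → stock rod 2  [load 300/325]
  200 → stock rod 3  [load 325/325]
3 stock rods opened.

3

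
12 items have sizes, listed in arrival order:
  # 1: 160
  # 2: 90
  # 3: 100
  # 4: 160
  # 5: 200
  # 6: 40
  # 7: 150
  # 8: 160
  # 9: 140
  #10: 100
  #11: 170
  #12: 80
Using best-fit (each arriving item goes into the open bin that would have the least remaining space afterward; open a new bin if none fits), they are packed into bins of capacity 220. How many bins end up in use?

9

  160 → bin 1 (new)  [load 160/220]
  90 → bin 2 (new)  [load 90/220]
  100 → bin 2  [load 190/220]
  160 → bin 3 (new)  [load 160/220]
  200 → bin 4 (new)  [load 200/220]
  40 → bin 1  [load 200/220]
  150 → bin 5 (new)  [load 150/220]
  160 → bin 6 (new)  [load 160/220]
  140 → bin 7 (new)  [load 140/220]
  100 → bin 8 (new)  [load 100/220]
  170 → bin 9 (new)  [load 170/220]
  80 → bin 7  [load 220/220]
9 bins opened.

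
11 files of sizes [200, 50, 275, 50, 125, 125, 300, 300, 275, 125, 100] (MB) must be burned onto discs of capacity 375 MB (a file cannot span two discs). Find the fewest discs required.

6

Total = 300 + 300 + 275 + 275 + 200 + 125 + 125 + 125 + 100 + 50 + 50 = 1925 MB.
Lower bound: ⌈1925/375⌉ = 6 discs.
A packing using 6 discs:
  disc 1: 300 + 50 = 350
  disc 2: 300 + 50 = 350
  disc 3: 275 + 100 = 375
  disc 4: 275 = 275
  disc 5: 200 + 125 = 325
  disc 6: 125 + 125 = 250
This matches the lower bound, so 6 is optimal.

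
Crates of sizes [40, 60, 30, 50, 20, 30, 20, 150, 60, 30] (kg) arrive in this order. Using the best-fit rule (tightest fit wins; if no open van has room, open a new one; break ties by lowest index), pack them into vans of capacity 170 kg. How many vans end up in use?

  40 → van 1 (new)  [load 40/170]
  60 → van 1  [load 100/170]
  30 → van 1  [load 130/170]
  50 → van 2 (new)  [load 50/170]
  20 → van 1  [load 150/170]
  30 → van 2  [load 80/170]
  20 → van 1  [load 170/170]
  150 → van 3 (new)  [load 150/170]
  60 → van 2  [load 140/170]
  30 → van 2  [load 170/170]
3 vans opened.

3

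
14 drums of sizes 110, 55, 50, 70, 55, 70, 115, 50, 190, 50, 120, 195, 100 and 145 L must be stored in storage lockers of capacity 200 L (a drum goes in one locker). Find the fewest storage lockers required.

Total = 195 + 190 + 145 + 120 + 115 + 110 + 100 + 70 + 70 + 55 + 55 + 50 + 50 + 50 = 1375 L.
Lower bound: ⌈1375/200⌉ = 7 storage lockers.
A packing using 8 storage lockers:
  locker 1: 195 = 195
  locker 2: 190 = 190
  locker 3: 145 + 55 = 200
  locker 4: 120 + 70 = 190
  locker 5: 115 + 70 = 185
  locker 6: 110 + 55 = 165
  locker 7: 100 + 50 + 50 = 200
  locker 8: 50 = 50
No arrangement into 7 storage lockers stays within capacity, so 8 is optimal.

8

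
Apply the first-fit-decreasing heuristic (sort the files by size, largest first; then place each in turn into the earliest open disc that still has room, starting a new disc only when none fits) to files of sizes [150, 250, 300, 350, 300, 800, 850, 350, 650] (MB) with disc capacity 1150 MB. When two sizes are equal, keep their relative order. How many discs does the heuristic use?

4

Sorted descending: 850, 800, 650, 350, 350, 300, 300, 250, 150.
  850 → disc 1 (new)  [load 850/1150]
  800 → disc 2 (new)  [load 800/1150]
  650 → disc 3 (new)  [load 650/1150]
  350 → disc 2  [load 1150/1150]
  350 → disc 3  [load 1000/1150]
  300 → disc 1  [load 1150/1150]
  300 → disc 4 (new)  [load 300/1150]
  250 → disc 4  [load 550/1150]
  150 → disc 3  [load 1150/1150]
4 discs opened.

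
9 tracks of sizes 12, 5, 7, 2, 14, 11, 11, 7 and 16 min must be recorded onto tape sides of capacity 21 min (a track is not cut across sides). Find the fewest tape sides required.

Total = 16 + 14 + 12 + 11 + 11 + 7 + 7 + 5 + 2 = 85 min.
Lower bound: ⌈85/21⌉ = 5 tape sides.
A packing using 5 tape sides:
  side 1: 16 + 5 = 21
  side 2: 14 + 7 = 21
  side 3: 12 + 7 + 2 = 21
  side 4: 11 = 11
  side 5: 11 = 11
This matches the lower bound, so 5 is optimal.

5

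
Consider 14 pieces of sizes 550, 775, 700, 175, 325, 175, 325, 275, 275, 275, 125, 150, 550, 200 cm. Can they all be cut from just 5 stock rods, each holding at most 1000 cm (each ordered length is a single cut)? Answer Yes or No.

A valid assignment using 5 stock rods:
  stock rod 1: 775 + 200 = 975
  stock rod 2: 700 + 275 = 975
  stock rod 3: 550 + 325 + 125 = 1000
  stock rod 4: 550 + 275 + 175 = 1000
  stock rod 5: 325 + 275 + 175 + 150 = 925
Every load is within 1000 cm, so 5 stock rods suffice.

Yes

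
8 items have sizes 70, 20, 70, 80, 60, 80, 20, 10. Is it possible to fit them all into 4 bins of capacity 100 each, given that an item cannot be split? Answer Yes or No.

No

Total = 410; ⌈410/100⌉ = 5.
At least 5 bins are required, but only 4 are allowed.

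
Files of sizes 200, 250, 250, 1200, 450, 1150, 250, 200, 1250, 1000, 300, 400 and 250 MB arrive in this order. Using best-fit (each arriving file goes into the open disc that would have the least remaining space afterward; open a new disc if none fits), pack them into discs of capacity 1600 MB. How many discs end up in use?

  200 → disc 1 (new)  [load 200/1600]
  250 → disc 1  [load 450/1600]
  250 → disc 1  [load 700/1600]
  1200 → disc 2 (new)  [load 1200/1600]
  450 → disc 1  [load 1150/1600]
  1150 → disc 3 (new)  [load 1150/1600]
  250 → disc 2  [load 1450/1600]
  200 → disc 1  [load 1350/1600]
  1250 → disc 4 (new)  [load 1250/1600]
  1000 → disc 5 (new)  [load 1000/1600]
  300 → disc 4  [load 1550/1600]
  400 → disc 3  [load 1550/1600]
  250 → disc 1  [load 1600/1600]
5 discs opened.

5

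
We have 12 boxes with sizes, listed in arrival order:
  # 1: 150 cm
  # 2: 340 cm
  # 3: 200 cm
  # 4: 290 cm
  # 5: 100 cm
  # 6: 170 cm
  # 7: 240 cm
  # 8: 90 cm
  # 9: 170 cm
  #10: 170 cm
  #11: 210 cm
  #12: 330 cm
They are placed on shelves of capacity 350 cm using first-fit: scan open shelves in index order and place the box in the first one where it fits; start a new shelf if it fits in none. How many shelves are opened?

8

  150 → shelf 1 (new)  [load 150/350]
  340 → shelf 2 (new)  [load 340/350]
  200 → shelf 1  [load 350/350]
  290 → shelf 3 (new)  [load 290/350]
  100 → shelf 4 (new)  [load 100/350]
  170 → shelf 4  [load 270/350]
  240 → shelf 5 (new)  [load 240/350]
  90 → shelf 5  [load 330/350]
  170 → shelf 6 (new)  [load 170/350]
  170 → shelf 6  [load 340/350]
  210 → shelf 7 (new)  [load 210/350]
  330 → shelf 8 (new)  [load 330/350]
8 shelves opened.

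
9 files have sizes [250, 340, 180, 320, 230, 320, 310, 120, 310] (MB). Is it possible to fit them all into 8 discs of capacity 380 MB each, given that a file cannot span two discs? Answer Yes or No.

Yes

A valid assignment using 8 discs:
  disc 1: 340 = 340
  disc 2: 320 = 320
  disc 3: 320 = 320
  disc 4: 310 = 310
  disc 5: 310 = 310
  disc 6: 250 + 120 = 370
  disc 7: 230 = 230
  disc 8: 180 = 180
Every load is within 380 MB, so 8 discs suffice.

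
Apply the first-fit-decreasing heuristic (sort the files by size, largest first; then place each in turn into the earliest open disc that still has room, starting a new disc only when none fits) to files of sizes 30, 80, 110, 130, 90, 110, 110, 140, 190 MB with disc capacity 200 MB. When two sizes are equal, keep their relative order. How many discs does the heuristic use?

6

Sorted descending: 190, 140, 130, 110, 110, 110, 90, 80, 30.
  190 → disc 1 (new)  [load 190/200]
  140 → disc 2 (new)  [load 140/200]
  130 → disc 3 (new)  [load 130/200]
  110 → disc 4 (new)  [load 110/200]
  110 → disc 5 (new)  [load 110/200]
  110 → disc 6 (new)  [load 110/200]
  90 → disc 4  [load 200/200]
  80 → disc 5  [load 190/200]
  30 → disc 2  [load 170/200]
6 discs opened.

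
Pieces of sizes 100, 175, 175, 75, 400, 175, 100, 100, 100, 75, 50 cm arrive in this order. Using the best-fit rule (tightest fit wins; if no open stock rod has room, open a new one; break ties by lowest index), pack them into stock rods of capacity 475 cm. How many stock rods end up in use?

  100 → stock rod 1 (new)  [load 100/475]
  175 → stock rod 1  [load 275/475]
  175 → stock rod 1  [load 450/475]
  75 → stock rod 2 (new)  [load 75/475]
  400 → stock rod 2  [load 475/475]
  175 → stock rod 3 (new)  [load 175/475]
  100 → stock rod 3  [load 275/475]
  100 → stock rod 3  [load 375/475]
  100 → stock rod 3  [load 475/475]
  75 → stock rod 4 (new)  [load 75/475]
  50 → stock rod 4  [load 125/475]
4 stock rods opened.

4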